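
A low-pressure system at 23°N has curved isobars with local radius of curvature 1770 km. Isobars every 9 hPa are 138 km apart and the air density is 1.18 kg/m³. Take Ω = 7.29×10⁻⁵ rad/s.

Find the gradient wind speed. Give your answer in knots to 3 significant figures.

118 knots

Coriolis parameter at 23°N:
f = 2Ω sin φ = 2 × 7.29×10⁻⁵ × sin 23° = 5.70×10⁻⁵ s⁻¹
Pressure gradient: |∂P/∂n| = 900 Pa / 138000 m = 6.52×10⁻³ Pa/m
Geostrophic speed: V_g = |∂P/∂n|/(fρ) = 6.52×10⁻³/(5.70×10⁻⁵ × 1.18) = 97.0 m/s
Around a low, centrifugal force acts outward with Coriolis, so pressure-gradient force balances both:
(1/ρ)|∂P/∂n| = fV + V²/R  →  V² + fR·V − fR·V_g = 0
With fR = 5.70×10⁻⁵ × 1770×10³ m = 101 m/s:
V = [−fR + √((fR)² + 4 fR V_g)]/2 = [−101 + √(101² + 4×101×97)]/2 = 60.6 m/s
Subgeostrophic (V < V_g = 97 m/s), as expected around a low.
Converting: 60.6 m/s × 1.944 = 118 knots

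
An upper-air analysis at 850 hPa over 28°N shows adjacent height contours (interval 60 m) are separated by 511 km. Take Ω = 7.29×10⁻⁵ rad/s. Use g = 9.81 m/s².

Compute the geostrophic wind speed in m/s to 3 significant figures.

Coriolis parameter at 28°N:
f = 2Ω sin φ = 2 × 7.29×10⁻⁵ × sin 28° = 6.84×10⁻⁵ s⁻¹
Height gradient: |∂Z/∂n| = 60 m / 511000 m = 1.17×10⁻⁴
On a pressure surface, geostrophic balance gives V_g = (g/f)|∂Z/∂n|:
V_g = 9.81 × 1.17×10⁻⁴ / 6.84×10⁻⁵ = 16.8 m/s

16.8 m/s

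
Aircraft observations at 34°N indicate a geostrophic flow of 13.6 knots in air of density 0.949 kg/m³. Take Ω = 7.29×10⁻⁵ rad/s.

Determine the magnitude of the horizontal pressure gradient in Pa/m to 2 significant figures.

Coriolis parameter at 34°N:
f = 2Ω sin φ = 2 × 7.29×10⁻⁵ × sin 34° = 8.15×10⁻⁵ s⁻¹
Wind speed in SI: 13.6 knots = 7.00 m/s
Geostrophic balance rearranged: |∂P/∂n| = f ρ V_g
|∂P/∂n| = 8.15×10⁻⁵ × 0.949 × 7.00 = 5.41×10⁻⁴ Pa/m

5.4×10⁻⁴ Pa/m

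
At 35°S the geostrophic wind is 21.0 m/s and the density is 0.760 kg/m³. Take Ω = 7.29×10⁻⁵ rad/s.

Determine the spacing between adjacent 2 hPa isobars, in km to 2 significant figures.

150 km

Coriolis parameter at 35°S:
f = 2Ω sin φ = 2 × 7.29×10⁻⁵ × sin 35° = 8.36×10⁻⁵ s⁻¹
Geostrophic balance rearranged: |∂P/∂n| = f ρ V_g
|∂P/∂n| = 8.36×10⁻⁵ × 0.760 × 21.0 = 1.33×10⁻³ Pa/m
Isobar spacing: Δn = ΔP/|∂P/∂n| = 200 Pa / 1.33×10⁻³ Pa/m = 149847 m ≈ 150 km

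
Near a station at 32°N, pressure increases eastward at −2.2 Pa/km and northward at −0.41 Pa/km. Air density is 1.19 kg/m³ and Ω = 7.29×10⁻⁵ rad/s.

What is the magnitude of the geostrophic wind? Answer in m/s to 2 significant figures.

Coriolis parameter at 32°N:
f = 2Ω sin φ = 2 × 7.29×10⁻⁵ × sin 32° = 7.73×10⁻⁵ s⁻¹
Component geostrophic relations (x east, y north):
u_g = −(1/(fρ)) ∂P/∂y,  v_g = (1/(fρ)) ∂P/∂x
u_g = −(−0.41×10⁻³)/(7.73×10⁻⁵ × 1.19) = 4.46 m/s;  v_g = (−2.2×10⁻³)/(7.73×10⁻⁵ × 1.19) = −23.9 m/s
|V_g| = √(u_g² + v_g²) = 24.3 m/s

24 m/s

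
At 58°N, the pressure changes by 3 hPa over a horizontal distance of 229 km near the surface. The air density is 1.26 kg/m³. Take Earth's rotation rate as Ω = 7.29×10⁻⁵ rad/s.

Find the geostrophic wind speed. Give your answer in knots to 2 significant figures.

16 knots

Coriolis parameter at 58°N:
f = 2Ω sin φ = 2 × 7.29×10⁻⁵ × sin 58° = 1.24×10⁻⁴ s⁻¹
Pressure gradient: |∂P/∂n| = 300 Pa / 229000 m = 1.31×10⁻³ Pa/m
Geostrophic balance (pressure-gradient force = Coriolis force):
V_g = (1/(fρ)) |∂P/∂n| = 1.31×10⁻³ / (1.24×10⁻⁴ × 1.26) = 8.41 m/s
Converting: 8.41 m/s × 1.944 = 16 knots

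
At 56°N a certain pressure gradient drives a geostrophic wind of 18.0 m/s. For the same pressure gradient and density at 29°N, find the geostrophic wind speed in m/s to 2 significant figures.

With the same pressure gradient and density, V_g ∝ 1/f ∝ 1/sin φ.
V₂ = V₁ · sin φ₁ / sin φ₂ = 18.0 × sin 56° / sin 29°
V₂ = 18.0 × 0.8290/0.4848 = 31 m/s

31 m/s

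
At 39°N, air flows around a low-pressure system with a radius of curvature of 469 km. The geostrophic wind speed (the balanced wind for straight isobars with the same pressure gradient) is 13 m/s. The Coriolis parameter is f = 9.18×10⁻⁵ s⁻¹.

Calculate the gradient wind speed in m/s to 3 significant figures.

10.5 m/s

Around a low, centrifugal force acts outward with Coriolis, so pressure-gradient force balances both:
(1/ρ)|∂P/∂n| = fV + V²/R  →  V² + fR·V − fR·V_g = 0
With fR = 9.18×10⁻⁵ × 469×10³ m = 43.1 m/s:
V = [−fR + √((fR)² + 4 fR V_g)]/2 = [−43.1 + √(43.1² + 4×43.1×13)]/2 = 10.5 m/s
Subgeostrophic (V < V_g = 13 m/s), as expected around a low.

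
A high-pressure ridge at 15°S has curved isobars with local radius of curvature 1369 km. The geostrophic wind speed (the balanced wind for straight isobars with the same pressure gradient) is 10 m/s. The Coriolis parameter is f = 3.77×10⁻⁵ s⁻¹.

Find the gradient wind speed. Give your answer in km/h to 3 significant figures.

48.8 km/h

Around a high, pressure-gradient force acts outward with centrifugal, so Coriolis balances both:
fV = (1/ρ)|∂P/∂n| + V²/R  →  V² − fR·V + fR·V_g = 0
With fR = 3.77×10⁻⁵ × 1369×10³ m = 51.6 m/s:
V = [fR − √((fR)² − 4 fR V_g)]/2 = [51.6 − √(51.6² − 4×51.6×10)]/2 = 13.6 m/s
Supergeostrophic (V > V_g = 10 m/s), as expected around a high.
Converting: 13.6 m/s × 3.6 = 48.8 km/h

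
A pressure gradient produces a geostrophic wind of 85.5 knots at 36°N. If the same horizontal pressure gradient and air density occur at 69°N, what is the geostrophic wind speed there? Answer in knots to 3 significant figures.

53.8 knots

With the same pressure gradient and density, V_g ∝ 1/f ∝ 1/sin φ.
V₂ = V₁ · sin φ₁ / sin φ₂ = 85.5 × sin 36° / sin 69°
V₂ = 85.5 × 0.5878/0.9336 = 53.8 knots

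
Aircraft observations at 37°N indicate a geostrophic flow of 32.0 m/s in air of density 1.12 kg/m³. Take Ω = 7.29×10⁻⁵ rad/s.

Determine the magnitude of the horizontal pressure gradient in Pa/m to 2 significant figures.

Coriolis parameter at 37°N:
f = 2Ω sin φ = 2 × 7.29×10⁻⁵ × sin 37° = 8.77×10⁻⁵ s⁻¹
Geostrophic balance rearranged: |∂P/∂n| = f ρ V_g
|∂P/∂n| = 8.77×10⁻⁵ × 1.12 × 32.0 = 3.14×10⁻³ Pa/m

3.1×10⁻³ Pa/m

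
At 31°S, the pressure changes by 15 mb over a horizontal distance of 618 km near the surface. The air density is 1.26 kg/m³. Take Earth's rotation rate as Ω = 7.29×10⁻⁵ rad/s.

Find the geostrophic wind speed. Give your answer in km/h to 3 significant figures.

Coriolis parameter at 31°S:
f = 2Ω sin φ = 2 × 7.29×10⁻⁵ × sin 31° = 7.51×10⁻⁵ s⁻¹
Pressure gradient: |∂P/∂n| = 1500 Pa / 618000 m = 2.43×10⁻³ Pa/m
Geostrophic balance (pressure-gradient force = Coriolis force):
V_g = (1/(fρ)) |∂P/∂n| = 2.43×10⁻³ / (7.51×10⁻⁵ × 1.26) = 25.7 m/s
Converting: 25.7 m/s × 3.6 = 92.4 km/h

92.4 km/h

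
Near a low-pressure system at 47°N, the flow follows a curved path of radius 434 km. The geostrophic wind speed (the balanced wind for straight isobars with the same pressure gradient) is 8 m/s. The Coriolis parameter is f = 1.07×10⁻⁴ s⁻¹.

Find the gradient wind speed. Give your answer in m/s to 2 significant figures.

7.0 m/s

Around a low, centrifugal force acts outward with Coriolis, so pressure-gradient force balances both:
(1/ρ)|∂P/∂n| = fV + V²/R  →  V² + fR·V − fR·V_g = 0
With fR = 1.07×10⁻⁴ × 434×10³ m = 46.4 m/s:
V = [−fR + √((fR)² + 4 fR V_g)]/2 = [−46.4 + √(46.4² + 4×46.4×8)]/2 = 6.96 m/s
Subgeostrophic (V < V_g = 8 m/s), as expected around a low.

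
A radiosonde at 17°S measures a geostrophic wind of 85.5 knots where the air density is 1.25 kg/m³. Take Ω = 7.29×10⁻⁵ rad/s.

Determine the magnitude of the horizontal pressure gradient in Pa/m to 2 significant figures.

2.3×10⁻³ Pa/m

Coriolis parameter at 17°S:
f = 2Ω sin φ = 2 × 7.29×10⁻⁵ × sin 17° = 4.26×10⁻⁵ s⁻¹
Wind speed in SI: 85.5 knots = 44.0 m/s
Geostrophic balance rearranged: |∂P/∂n| = f ρ V_g
|∂P/∂n| = 4.26×10⁻⁵ × 1.25 × 44.0 = 2.34×10⁻³ Pa/m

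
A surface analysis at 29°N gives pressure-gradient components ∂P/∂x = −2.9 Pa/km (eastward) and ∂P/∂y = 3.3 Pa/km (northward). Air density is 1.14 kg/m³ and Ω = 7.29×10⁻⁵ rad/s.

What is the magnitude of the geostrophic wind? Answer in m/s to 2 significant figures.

Coriolis parameter at 29°N:
f = 2Ω sin φ = 2 × 7.29×10⁻⁵ × sin 29° = 7.07×10⁻⁵ s⁻¹
Component geostrophic relations (x east, y north):
u_g = −(1/(fρ)) ∂P/∂y,  v_g = (1/(fρ)) ∂P/∂x
u_g = −(3.3×10⁻³)/(7.07×10⁻⁵ × 1.14) = −41.0 m/s;  v_g = (−2.9×10⁻³)/(7.07×10⁻⁵ × 1.14) = −36.0 m/s
|V_g| = √(u_g² + v_g²) = 54.5 m/s

55 m/s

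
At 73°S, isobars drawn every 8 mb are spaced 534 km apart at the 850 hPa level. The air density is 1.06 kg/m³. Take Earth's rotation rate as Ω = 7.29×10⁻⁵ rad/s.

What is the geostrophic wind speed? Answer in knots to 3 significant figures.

19.7 knots

Coriolis parameter at 73°S:
f = 2Ω sin φ = 2 × 7.29×10⁻⁵ × sin 73° = 1.39×10⁻⁴ s⁻¹
Pressure gradient: |∂P/∂n| = 800 Pa / 534000 m = 1.50×10⁻³ Pa/m
Geostrophic balance (pressure-gradient force = Coriolis force):
V_g = (1/(fρ)) |∂P/∂n| = 1.50×10⁻³ / (1.39×10⁻⁴ × 1.06) = 10.1 m/s
Converting: 10.1 m/s × 1.944 = 19.7 knots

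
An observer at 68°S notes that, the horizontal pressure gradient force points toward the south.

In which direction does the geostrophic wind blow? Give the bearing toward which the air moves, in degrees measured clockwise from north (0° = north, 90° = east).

The pressure-gradient force points toward the south (bearing 180°).
Geostrophic balance: in the Southern Hemisphere the Coriolis force deflects motion to the left, so the geostrophic wind blows 90° to the left of the pressure-gradient force (low pressure on the right).
Rotating 180° by 90° counterclockwise gives 090° — the wind blows toward the east.

090°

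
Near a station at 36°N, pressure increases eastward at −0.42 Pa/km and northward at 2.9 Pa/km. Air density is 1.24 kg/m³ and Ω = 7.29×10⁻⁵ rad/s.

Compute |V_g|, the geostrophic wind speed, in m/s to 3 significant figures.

27.6 m/s

Coriolis parameter at 36°N:
f = 2Ω sin φ = 2 × 7.29×10⁻⁵ × sin 36° = 8.57×10⁻⁵ s⁻¹
Component geostrophic relations (x east, y north):
u_g = −(1/(fρ)) ∂P/∂y,  v_g = (1/(fρ)) ∂P/∂x
u_g = −(2.9×10⁻³)/(8.57×10⁻⁵ × 1.24) = −27.3 m/s;  v_g = (−0.42×10⁻³)/(8.57×10⁻⁵ × 1.24) = −3.95 m/s
|V_g| = √(u_g² + v_g²) = 27.6 m/s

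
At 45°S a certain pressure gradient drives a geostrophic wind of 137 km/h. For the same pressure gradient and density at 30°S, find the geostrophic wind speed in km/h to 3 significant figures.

194 km/h

With the same pressure gradient and density, V_g ∝ 1/f ∝ 1/sin φ.
V₂ = V₁ · sin φ₁ / sin φ₂ = 137 × sin 45° / sin 30°
V₂ = 137 × 0.7071/0.5000 = 194 km/h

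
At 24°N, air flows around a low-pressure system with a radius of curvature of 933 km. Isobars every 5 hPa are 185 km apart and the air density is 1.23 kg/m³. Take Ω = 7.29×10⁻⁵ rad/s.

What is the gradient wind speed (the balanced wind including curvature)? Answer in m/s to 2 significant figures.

Coriolis parameter at 24°N:
f = 2Ω sin φ = 2 × 7.29×10⁻⁵ × sin 24° = 5.93×10⁻⁵ s⁻¹
Pressure gradient: |∂P/∂n| = 500 Pa / 185000 m = 2.70×10⁻³ Pa/m
Geostrophic speed: V_g = |∂P/∂n|/(fρ) = 2.70×10⁻³/(5.93×10⁻⁵ × 1.23) = 37.1 m/s
Around a low, centrifugal force acts outward with Coriolis, so pressure-gradient force balances both:
(1/ρ)|∂P/∂n| = fV + V²/R  →  V² + fR·V − fR·V_g = 0
With fR = 5.93×10⁻⁵ × 933×10³ m = 55.3 m/s:
V = [−fR + √((fR)² + 4 fR V_g)]/2 = [−55.3 + √(55.3² + 4×55.3×37.1)]/2 = 25.4 m/s
Subgeostrophic (V < V_g = 37.1 m/s), as expected around a low.

25 m/s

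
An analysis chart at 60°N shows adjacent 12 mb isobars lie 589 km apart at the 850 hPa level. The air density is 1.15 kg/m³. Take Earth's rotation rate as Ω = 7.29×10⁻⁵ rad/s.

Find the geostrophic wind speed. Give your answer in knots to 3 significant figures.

27.3 knots

Coriolis parameter at 60°N:
f = 2Ω sin φ = 2 × 7.29×10⁻⁵ × sin 60° = 1.26×10⁻⁴ s⁻¹
Pressure gradient: |∂P/∂n| = 1200 Pa / 589000 m = 2.04×10⁻³ Pa/m
Geostrophic balance (pressure-gradient force = Coriolis force):
V_g = (1/(fρ)) |∂P/∂n| = 2.04×10⁻³ / (1.26×10⁻⁴ × 1.15) = 14.0 m/s
Converting: 14.0 m/s × 1.944 = 27.3 knots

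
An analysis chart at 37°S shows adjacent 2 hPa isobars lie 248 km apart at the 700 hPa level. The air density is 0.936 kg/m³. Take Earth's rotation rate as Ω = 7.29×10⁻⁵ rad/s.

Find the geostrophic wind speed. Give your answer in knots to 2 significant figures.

19 knots

Coriolis parameter at 37°S:
f = 2Ω sin φ = 2 × 7.29×10⁻⁵ × sin 37° = 8.77×10⁻⁵ s⁻¹
Pressure gradient: |∂P/∂n| = 200 Pa / 248000 m = 8.06×10⁻⁴ Pa/m
Geostrophic balance (pressure-gradient force = Coriolis force):
V_g = (1/(fρ)) |∂P/∂n| = 8.06×10⁻⁴ / (8.77×10⁻⁵ × 0.936) = 9.82 m/s
Converting: 9.82 m/s × 1.944 = 19 knots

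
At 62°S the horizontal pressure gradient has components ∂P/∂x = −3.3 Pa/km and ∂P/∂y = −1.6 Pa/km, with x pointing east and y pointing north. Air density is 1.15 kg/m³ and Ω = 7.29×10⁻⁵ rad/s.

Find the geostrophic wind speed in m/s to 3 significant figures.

Coriolis parameter at 62°S:
f = 2Ω sin φ = 2 × 7.29×10⁻⁵ × sin 62° = 1.29×10⁻⁴ s⁻¹
In the Southern Hemisphere f is negative: f = −1.29×10⁻⁴ s⁻¹.
Component geostrophic relations (x east, y north):
u_g = −(1/(fρ)) ∂P/∂y,  v_g = (1/(fρ)) ∂P/∂x
u_g = −(−1.6×10⁻³)/(−1.29×10⁻⁴ × 1.15) = −10.8 m/s;  v_g = (−3.3×10⁻³)/(−1.29×10⁻⁴ × 1.15) = 22.3 m/s
|V_g| = √(u_g² + v_g²) = 24.8 m/s

24.8 m/s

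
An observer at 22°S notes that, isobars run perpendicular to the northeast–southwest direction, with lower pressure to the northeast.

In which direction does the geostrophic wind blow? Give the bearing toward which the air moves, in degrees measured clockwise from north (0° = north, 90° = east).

The pressure-gradient force points toward the northeast (bearing 045°).
Geostrophic balance: in the Southern Hemisphere the Coriolis force deflects motion to the left, so the geostrophic wind blows 90° to the left of the pressure-gradient force (low pressure on the right).
Rotating 045° by 90° counterclockwise gives 315° — the wind blows toward the northwest.

315°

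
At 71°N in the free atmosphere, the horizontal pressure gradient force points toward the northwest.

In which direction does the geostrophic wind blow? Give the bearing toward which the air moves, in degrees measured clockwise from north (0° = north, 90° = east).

045°

The pressure-gradient force points toward the northwest (bearing 315°).
Geostrophic balance: in the Northern Hemisphere the Coriolis force deflects motion to the right, so the geostrophic wind blows 90° to the right of the pressure-gradient force (low pressure on the left).
Rotating 315° by 90° clockwise gives 045° — the wind blows toward the northeast.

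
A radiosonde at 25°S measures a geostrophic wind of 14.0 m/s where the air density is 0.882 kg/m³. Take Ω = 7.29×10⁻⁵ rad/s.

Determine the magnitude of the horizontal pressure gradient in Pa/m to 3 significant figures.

Coriolis parameter at 25°S:
f = 2Ω sin φ = 2 × 7.29×10⁻⁵ × sin 25° = 6.16×10⁻⁵ s⁻¹
Geostrophic balance rearranged: |∂P/∂n| = f ρ V_g
|∂P/∂n| = 6.16×10⁻⁵ × 0.882 × 14.0 = 7.61×10⁻⁴ Pa/m

7.61×10⁻⁴ Pa/m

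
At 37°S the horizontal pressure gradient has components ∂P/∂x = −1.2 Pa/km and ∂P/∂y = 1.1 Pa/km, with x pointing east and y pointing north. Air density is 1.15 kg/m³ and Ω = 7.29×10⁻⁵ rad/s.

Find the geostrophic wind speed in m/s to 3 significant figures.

Coriolis parameter at 37°S:
f = 2Ω sin φ = 2 × 7.29×10⁻⁵ × sin 37° = 8.77×10⁻⁵ s⁻¹
In the Southern Hemisphere f is negative: f = −8.77×10⁻⁵ s⁻¹.
Component geostrophic relations (x east, y north):
u_g = −(1/(fρ)) ∂P/∂y,  v_g = (1/(fρ)) ∂P/∂x
u_g = −(1.1×10⁻³)/(−8.77×10⁻⁵ × 1.15) = 10.9 m/s;  v_g = (−1.2×10⁻³)/(−8.77×10⁻⁵ × 1.15) = 11.9 m/s
|V_g| = √(u_g² + v_g²) = 16.1 m/s

16.1 m/s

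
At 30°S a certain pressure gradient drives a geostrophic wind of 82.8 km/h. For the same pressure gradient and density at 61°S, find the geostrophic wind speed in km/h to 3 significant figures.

With the same pressure gradient and density, V_g ∝ 1/f ∝ 1/sin φ.
V₂ = V₁ · sin φ₁ / sin φ₂ = 82.8 × sin 30° / sin 61°
V₂ = 82.8 × 0.5000/0.8746 = 47.3 km/h

47.3 km/h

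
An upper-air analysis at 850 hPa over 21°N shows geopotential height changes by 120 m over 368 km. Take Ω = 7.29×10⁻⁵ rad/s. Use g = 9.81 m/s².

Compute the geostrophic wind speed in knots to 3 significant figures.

Coriolis parameter at 21°N:
f = 2Ω sin φ = 2 × 7.29×10⁻⁵ × sin 21° = 5.23×10⁻⁵ s⁻¹
Height gradient: |∂Z/∂n| = 120 m / 368000 m = 3.26×10⁻⁴
On a pressure surface, geostrophic balance gives V_g = (g/f)|∂Z/∂n|:
V_g = 9.81 × 3.26×10⁻⁴ / 5.23×10⁻⁵ = 61.2 m/s
Converting: 61.2 m/s × 1.944 = 119 knots

119 knots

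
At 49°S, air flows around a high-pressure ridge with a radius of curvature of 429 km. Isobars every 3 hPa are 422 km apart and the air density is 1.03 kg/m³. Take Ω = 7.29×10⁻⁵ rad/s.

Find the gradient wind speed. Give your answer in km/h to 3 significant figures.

Coriolis parameter at 49°S:
f = 2Ω sin φ = 2 × 7.29×10⁻⁵ × sin 49° = 1.10×10⁻⁴ s⁻¹
Pressure gradient: |∂P/∂n| = 300 Pa / 422000 m = 7.11×10⁻⁴ Pa/m
Geostrophic speed: V_g = |∂P/∂n|/(fρ) = 7.11×10⁻⁴/(1.10×10⁻⁴ × 1.03) = 6.27 m/s
Around a high, pressure-gradient force acts outward with centrifugal, so Coriolis balances both:
fV = (1/ρ)|∂P/∂n| + V²/R  →  V² − fR·V + fR·V_g = 0
With fR = 1.10×10⁻⁴ × 429×10³ m = 47.2 m/s:
V = [fR − √((fR)² − 4 fR V_g)]/2 = [47.2 − √(47.2² − 4×47.2×6.27)]/2 = 7.45 m/s
Supergeostrophic (V > V_g = 6.27 m/s), as expected around a high.
Converting: 7.45 m/s × 3.6 = 26.8 km/h

26.8 km/h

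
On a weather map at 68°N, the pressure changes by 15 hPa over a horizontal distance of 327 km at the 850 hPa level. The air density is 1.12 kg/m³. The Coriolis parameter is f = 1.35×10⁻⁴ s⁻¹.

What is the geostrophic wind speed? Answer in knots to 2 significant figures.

Pressure gradient: |∂P/∂n| = 1500 Pa / 327000 m = 4.59×10⁻³ Pa/m
Geostrophic balance (pressure-gradient force = Coriolis force):
V_g = (1/(fρ)) |∂P/∂n| = 4.59×10⁻³ / (1.35×10⁻⁴ × 1.12) = 30.3 m/s
Converting: 30.3 m/s × 1.944 = 59 knots

59 knots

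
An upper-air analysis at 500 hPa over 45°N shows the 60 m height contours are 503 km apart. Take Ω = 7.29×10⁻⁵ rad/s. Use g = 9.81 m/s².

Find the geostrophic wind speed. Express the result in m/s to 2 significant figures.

11 m/s

Coriolis parameter at 45°N:
f = 2Ω sin φ = 2 × 7.29×10⁻⁵ × sin 45° = 1.03×10⁻⁴ s⁻¹
Height gradient: |∂Z/∂n| = 60 m / 503000 m = 1.19×10⁻⁴
On a pressure surface, geostrophic balance gives V_g = (g/f)|∂Z/∂n|:
V_g = 9.81 × 1.19×10⁻⁴ / 1.03×10⁻⁴ = 11.4 m/s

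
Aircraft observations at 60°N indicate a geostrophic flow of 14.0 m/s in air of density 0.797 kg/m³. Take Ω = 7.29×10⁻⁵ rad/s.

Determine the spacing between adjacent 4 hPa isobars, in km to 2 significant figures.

Coriolis parameter at 60°N:
f = 2Ω sin φ = 2 × 7.29×10⁻⁵ × sin 60° = 1.26×10⁻⁴ s⁻¹
Geostrophic balance rearranged: |∂P/∂n| = f ρ V_g
|∂P/∂n| = 1.26×10⁻⁴ × 0.797 × 14.0 = 1.41×10⁻³ Pa/m
Isobar spacing: Δn = ΔP/|∂P/∂n| = 400 Pa / 1.41×10⁻³ Pa/m = 283913 m ≈ 280 km

280 km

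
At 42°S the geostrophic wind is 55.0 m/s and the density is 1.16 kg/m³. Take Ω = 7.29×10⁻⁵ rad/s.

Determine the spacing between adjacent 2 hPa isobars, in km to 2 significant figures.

32 km

Coriolis parameter at 42°S:
f = 2Ω sin φ = 2 × 7.29×10⁻⁵ × sin 42° = 9.76×10⁻⁵ s⁻¹
Geostrophic balance rearranged: |∂P/∂n| = f ρ V_g
|∂P/∂n| = 9.76×10⁻⁵ × 1.16 × 55.0 = 6.22×10⁻³ Pa/m
Isobar spacing: Δn = ΔP/|∂P/∂n| = 200 Pa / 6.22×10⁻³ Pa/m = 32132 m ≈ 32 km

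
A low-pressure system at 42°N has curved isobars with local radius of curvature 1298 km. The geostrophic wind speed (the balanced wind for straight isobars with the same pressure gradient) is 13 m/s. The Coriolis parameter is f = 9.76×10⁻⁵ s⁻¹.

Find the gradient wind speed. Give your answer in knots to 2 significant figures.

23 knots

Around a low, centrifugal force acts outward with Coriolis, so pressure-gradient force balances both:
(1/ρ)|∂P/∂n| = fV + V²/R  →  V² + fR·V − fR·V_g = 0
With fR = 9.76×10⁻⁵ × 1298×10³ m = 127 m/s:
V = [−fR + √((fR)² + 4 fR V_g)]/2 = [−127 + √(127² + 4×127×13)]/2 = 11.9 m/s
Subgeostrophic (V < V_g = 13 m/s), as expected around a low.
Converting: 11.9 m/s × 1.944 = 23 knots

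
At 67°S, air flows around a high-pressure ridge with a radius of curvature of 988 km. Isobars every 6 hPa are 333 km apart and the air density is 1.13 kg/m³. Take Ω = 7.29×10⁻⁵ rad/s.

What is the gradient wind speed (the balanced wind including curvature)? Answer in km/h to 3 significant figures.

47.5 km/h

Coriolis parameter at 67°S:
f = 2Ω sin φ = 2 × 7.29×10⁻⁵ × sin 67° = 1.34×10⁻⁴ s⁻¹
Pressure gradient: |∂P/∂n| = 600 Pa / 333000 m = 1.80×10⁻³ Pa/m
Geostrophic speed: V_g = |∂P/∂n|/(fρ) = 1.80×10⁻³/(1.34×10⁻⁴ × 1.13) = 11.9 m/s
Around a high, pressure-gradient force acts outward with centrifugal, so Coriolis balances both:
fV = (1/ρ)|∂P/∂n| + V²/R  →  V² − fR·V + fR·V_g = 0
With fR = 1.34×10⁻⁴ × 988×10³ m = 133 m/s:
V = [fR − √((fR)² − 4 fR V_g)]/2 = [133 − √(133² − 4×133×11.9)]/2 = 13.2 m/s
Supergeostrophic (V > V_g = 11.9 m/s), as expected around a high.
Converting: 13.2 m/s × 3.6 = 47.5 km/h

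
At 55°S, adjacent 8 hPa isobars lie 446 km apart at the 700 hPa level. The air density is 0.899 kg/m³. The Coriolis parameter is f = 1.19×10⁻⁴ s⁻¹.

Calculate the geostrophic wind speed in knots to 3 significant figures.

Pressure gradient: |∂P/∂n| = 800 Pa / 446000 m = 1.79×10⁻³ Pa/m
Geostrophic balance (pressure-gradient force = Coriolis force):
V_g = (1/(fρ)) |∂P/∂n| = 1.79×10⁻³ / (1.19×10⁻⁴ × 0.899) = 16.8 m/s
Converting: 16.8 m/s × 1.944 = 32.6 knots

32.6 knots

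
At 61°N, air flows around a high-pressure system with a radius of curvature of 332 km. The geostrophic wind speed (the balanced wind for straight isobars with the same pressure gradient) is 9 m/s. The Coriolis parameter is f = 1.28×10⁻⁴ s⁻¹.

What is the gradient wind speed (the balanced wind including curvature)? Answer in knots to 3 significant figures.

Around a high, pressure-gradient force acts outward with centrifugal, so Coriolis balances both:
fV = (1/ρ)|∂P/∂n| + V²/R  →  V² − fR·V + fR·V_g = 0
With fR = 1.28×10⁻⁴ × 332×10³ m = 42.5 m/s:
V = [fR − √((fR)² − 4 fR V_g)]/2 = [42.5 − √(42.5² − 4×42.5×9)]/2 = 12.9 m/s
Supergeostrophic (V > V_g = 9 m/s), as expected around a high.
Converting: 12.9 m/s × 1.944 = 25.2 knots

25.2 knots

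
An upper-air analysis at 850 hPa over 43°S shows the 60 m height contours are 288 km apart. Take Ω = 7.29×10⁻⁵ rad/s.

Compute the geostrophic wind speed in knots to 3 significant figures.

Coriolis parameter at 43°S:
f = 2Ω sin φ = 2 × 7.29×10⁻⁵ × sin 43° = 9.94×10⁻⁵ s⁻¹
Height gradient: |∂Z/∂n| = 60 m / 288000 m = 2.08×10⁻⁴
On a pressure surface, geostrophic balance gives V_g = (g/f)|∂Z/∂n|:
V_g = 9.81 × 2.08×10⁻⁴ / 9.94×10⁻⁵ = 20.6 m/s
Converting: 20.6 m/s × 1.944 = 40.0 knots

40.0 knots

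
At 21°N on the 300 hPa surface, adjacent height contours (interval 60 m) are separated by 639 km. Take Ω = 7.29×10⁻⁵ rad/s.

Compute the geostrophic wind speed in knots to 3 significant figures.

Coriolis parameter at 21°N:
f = 2Ω sin φ = 2 × 7.29×10⁻⁵ × sin 21° = 5.23×10⁻⁵ s⁻¹
Height gradient: |∂Z/∂n| = 60 m / 639000 m = 9.39×10⁻⁵
On a pressure surface, geostrophic balance gives V_g = (g/f)|∂Z/∂n|:
V_g = 9.81 × 9.39×10⁻⁵ / 5.23×10⁻⁵ = 17.6 m/s
Converting: 17.6 m/s × 1.944 = 34.3 knots

34.3 knots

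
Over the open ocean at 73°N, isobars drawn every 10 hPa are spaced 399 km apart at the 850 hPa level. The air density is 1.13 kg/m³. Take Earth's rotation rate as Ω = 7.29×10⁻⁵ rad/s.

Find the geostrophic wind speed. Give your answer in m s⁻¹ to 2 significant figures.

16 m s⁻¹

Coriolis parameter at 73°N:
f = 2Ω sin φ = 2 × 7.29×10⁻⁵ × sin 73° = 1.39×10⁻⁴ s⁻¹
Pressure gradient: |∂P/∂n| = 1000 Pa / 399000 m = 2.51×10⁻³ Pa/m
Geostrophic balance (pressure-gradient force = Coriolis force):
V_g = (1/(fρ)) |∂P/∂n| = 2.51×10⁻³ / (1.39×10⁻⁴ × 1.13) = 15.9 m/s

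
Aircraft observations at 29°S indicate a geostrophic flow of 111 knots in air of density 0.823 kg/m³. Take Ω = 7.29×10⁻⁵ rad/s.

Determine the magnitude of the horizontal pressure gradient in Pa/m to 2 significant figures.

Coriolis parameter at 29°S:
f = 2Ω sin φ = 2 × 7.29×10⁻⁵ × sin 29° = 7.07×10⁻⁵ s⁻¹
Wind speed in SI: 111 knots = 57.1 m/s
Geostrophic balance rearranged: |∂P/∂n| = f ρ V_g
|∂P/∂n| = 7.07×10⁻⁵ × 0.823 × 57.1 = 3.32×10⁻³ Pa/m

3.3×10⁻³ Pa/m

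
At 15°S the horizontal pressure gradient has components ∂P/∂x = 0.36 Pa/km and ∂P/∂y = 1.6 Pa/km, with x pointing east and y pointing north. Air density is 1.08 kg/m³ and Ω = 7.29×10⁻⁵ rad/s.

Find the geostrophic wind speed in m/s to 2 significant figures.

40 m/s

Coriolis parameter at 15°S:
f = 2Ω sin φ = 2 × 7.29×10⁻⁵ × sin 15° = 3.77×10⁻⁵ s⁻¹
In the Southern Hemisphere f is negative: f = −3.77×10⁻⁵ s⁻¹.
Component geostrophic relations (x east, y north):
u_g = −(1/(fρ)) ∂P/∂y,  v_g = (1/(fρ)) ∂P/∂x
u_g = −(1.6×10⁻³)/(−3.77×10⁻⁵ × 1.08) = 39.3 m/s;  v_g = (0.36×10⁻³)/(−3.77×10⁻⁵ × 1.08) = −8.83 m/s
|V_g| = √(u_g² + v_g²) = 40.2 m/s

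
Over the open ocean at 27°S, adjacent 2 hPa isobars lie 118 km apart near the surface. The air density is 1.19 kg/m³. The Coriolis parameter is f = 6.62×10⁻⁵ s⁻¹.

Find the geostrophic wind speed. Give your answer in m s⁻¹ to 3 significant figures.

Pressure gradient: |∂P/∂n| = 200 Pa / 118000 m = 1.69×10⁻³ Pa/m
Geostrophic balance (pressure-gradient force = Coriolis force):
V_g = (1/(fρ)) |∂P/∂n| = 1.69×10⁻³ / (6.62×10⁻⁵ × 1.19) = 21.5 m/s

21.5 m s⁻¹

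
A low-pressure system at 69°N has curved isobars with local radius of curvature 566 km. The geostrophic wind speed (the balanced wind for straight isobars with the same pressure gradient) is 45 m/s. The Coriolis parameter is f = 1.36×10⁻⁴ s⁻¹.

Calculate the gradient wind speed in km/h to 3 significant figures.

Around a low, centrifugal force acts outward with Coriolis, so pressure-gradient force balances both:
(1/ρ)|∂P/∂n| = fV + V²/R  →  V² + fR·V − fR·V_g = 0
With fR = 1.36×10⁻⁴ × 566×10³ m = 77.0 m/s:
V = [−fR + √((fR)² + 4 fR V_g)]/2 = [−77.0 + √(77.0² + 4×77.0×45)]/2 = 31.8 m/s
Subgeostrophic (V < V_g = 45 m/s), as expected around a low.
Converting: 31.8 m/s × 3.6 = 115 km/h

115 km/h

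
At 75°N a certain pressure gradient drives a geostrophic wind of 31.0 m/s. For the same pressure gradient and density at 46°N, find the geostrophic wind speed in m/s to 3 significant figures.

41.6 m/s

With the same pressure gradient and density, V_g ∝ 1/f ∝ 1/sin φ.
V₂ = V₁ · sin φ₁ / sin φ₂ = 31.0 × sin 75° / sin 46°
V₂ = 31.0 × 0.9659/0.7193 = 41.6 m/s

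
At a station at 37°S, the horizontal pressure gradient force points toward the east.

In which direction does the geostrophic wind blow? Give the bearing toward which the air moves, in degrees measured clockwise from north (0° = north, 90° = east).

The pressure-gradient force points toward the east (bearing 090°).
Geostrophic balance: in the Southern Hemisphere the Coriolis force deflects motion to the left, so the geostrophic wind blows 90° to the left of the pressure-gradient force (low pressure on the right).
Rotating 090° by 90° counterclockwise gives 000° — the wind blows toward the north.

000°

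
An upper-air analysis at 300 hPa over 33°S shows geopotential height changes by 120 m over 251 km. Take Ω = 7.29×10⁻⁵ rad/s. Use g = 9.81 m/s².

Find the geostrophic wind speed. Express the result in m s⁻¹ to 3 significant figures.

59.1 m s⁻¹

Coriolis parameter at 33°S:
f = 2Ω sin φ = 2 × 7.29×10⁻⁵ × sin 33° = 7.94×10⁻⁵ s⁻¹
Height gradient: |∂Z/∂n| = 120 m / 251000 m = 4.78×10⁻⁴
On a pressure surface, geostrophic balance gives V_g = (g/f)|∂Z/∂n|:
V_g = 9.81 × 4.78×10⁻⁴ / 7.94×10⁻⁵ = 59.1 m/s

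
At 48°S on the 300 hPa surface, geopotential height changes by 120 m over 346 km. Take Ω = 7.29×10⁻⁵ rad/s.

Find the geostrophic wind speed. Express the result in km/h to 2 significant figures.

Coriolis parameter at 48°S:
f = 2Ω sin φ = 2 × 7.29×10⁻⁵ × sin 48° = 1.08×10⁻⁴ s⁻¹
Height gradient: |∂Z/∂n| = 120 m / 346000 m = 3.47×10⁻⁴
On a pressure surface, geostrophic balance gives V_g = (g/f)|∂Z/∂n|:
V_g = 9.81 × 3.47×10⁻⁴ / 1.08×10⁻⁴ = 31.4 m/s
Converting: 31.4 m/s × 3.6 = 110 km/h

110 km/h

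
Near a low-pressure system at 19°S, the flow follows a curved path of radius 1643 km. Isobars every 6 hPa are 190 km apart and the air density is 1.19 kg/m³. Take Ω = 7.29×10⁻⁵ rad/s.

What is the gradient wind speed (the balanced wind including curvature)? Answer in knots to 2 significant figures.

73 knots

Coriolis parameter at 19°S:
f = 2Ω sin φ = 2 × 7.29×10⁻⁵ × sin 19° = 4.75×10⁻⁵ s⁻¹
Pressure gradient: |∂P/∂n| = 600 Pa / 190000 m = 3.16×10⁻³ Pa/m
Geostrophic speed: V_g = |∂P/∂n|/(fρ) = 3.16×10⁻³/(4.75×10⁻⁵ × 1.19) = 55.9 m/s
Around a low, centrifugal force acts outward with Coriolis, so pressure-gradient force balances both:
(1/ρ)|∂P/∂n| = fV + V²/R  →  V² + fR·V − fR·V_g = 0
With fR = 4.75×10⁻⁵ × 1643×10³ m = 78.0 m/s:
V = [−fR + √((fR)² + 4 fR V_g)]/2 = [−78.0 + √(78.0² + 4×78.0×55.9)]/2 = 37.7 m/s
Subgeostrophic (V < V_g = 55.9 m/s), as expected around a low.
Converting: 37.7 m/s × 1.944 = 73 knots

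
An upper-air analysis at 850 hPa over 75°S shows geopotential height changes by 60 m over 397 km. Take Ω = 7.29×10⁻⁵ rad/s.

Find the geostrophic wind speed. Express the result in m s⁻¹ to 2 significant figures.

Coriolis parameter at 75°S:
f = 2Ω sin φ = 2 × 7.29×10⁻⁵ × sin 75° = 1.41×10⁻⁴ s⁻¹
Height gradient: |∂Z/∂n| = 60 m / 397000 m = 1.51×10⁻⁴
On a pressure surface, geostrophic balance gives V_g = (g/f)|∂Z/∂n|:
V_g = 9.81 × 1.51×10⁻⁴ / 1.41×10⁻⁴ = 10.5 m/s

11 m s⁻¹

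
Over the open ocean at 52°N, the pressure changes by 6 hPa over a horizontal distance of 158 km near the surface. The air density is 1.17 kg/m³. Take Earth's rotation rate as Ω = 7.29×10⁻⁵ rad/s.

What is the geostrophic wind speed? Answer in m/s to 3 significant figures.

Coriolis parameter at 52°N:
f = 2Ω sin φ = 2 × 7.29×10⁻⁵ × sin 52° = 1.15×10⁻⁴ s⁻¹
Pressure gradient: |∂P/∂n| = 600 Pa / 158000 m = 3.80×10⁻³ Pa/m
Geostrophic balance (pressure-gradient force = Coriolis force):
V_g = (1/(fρ)) |∂P/∂n| = 3.80×10⁻³ / (1.15×10⁻⁴ × 1.17) = 28.3 m/s

28.3 m/s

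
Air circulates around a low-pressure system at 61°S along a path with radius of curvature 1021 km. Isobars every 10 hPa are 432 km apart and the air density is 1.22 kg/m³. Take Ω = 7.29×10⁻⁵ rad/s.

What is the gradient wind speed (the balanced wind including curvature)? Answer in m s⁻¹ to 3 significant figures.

Coriolis parameter at 61°S:
f = 2Ω sin φ = 2 × 7.29×10⁻⁵ × sin 61° = 1.28×10⁻⁴ s⁻¹
Pressure gradient: |∂P/∂n| = 1000 Pa / 432000 m = 2.31×10⁻³ Pa/m
Geostrophic speed: V_g = |∂P/∂n|/(fρ) = 2.31×10⁻³/(1.28×10⁻⁴ × 1.22) = 14.9 m/s
Around a low, centrifugal force acts outward with Coriolis, so pressure-gradient force balances both:
(1/ρ)|∂P/∂n| = fV + V²/R  →  V² + fR·V − fR·V_g = 0
With fR = 1.28×10⁻⁴ × 1021×10³ m = 130 m/s:
V = [−fR + √((fR)² + 4 fR V_g)]/2 = [−130 + √(130² + 4×130×14.9)]/2 = 13.5 m/s
Subgeostrophic (V < V_g = 14.9 m/s), as expected around a low.

13.5 m s⁻¹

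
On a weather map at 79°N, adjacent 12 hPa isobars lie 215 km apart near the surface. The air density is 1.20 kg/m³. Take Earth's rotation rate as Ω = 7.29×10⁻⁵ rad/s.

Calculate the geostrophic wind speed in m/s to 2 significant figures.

32 m/s

Coriolis parameter at 79°N:
f = 2Ω sin φ = 2 × 7.29×10⁻⁵ × sin 79° = 1.43×10⁻⁴ s⁻¹
Pressure gradient: |∂P/∂n| = 1200 Pa / 215000 m = 5.58×10⁻³ Pa/m
Geostrophic balance (pressure-gradient force = Coriolis force):
V_g = (1/(fρ)) |∂P/∂n| = 5.58×10⁻³ / (1.43×10⁻⁴ × 1.20) = 32.5 m/s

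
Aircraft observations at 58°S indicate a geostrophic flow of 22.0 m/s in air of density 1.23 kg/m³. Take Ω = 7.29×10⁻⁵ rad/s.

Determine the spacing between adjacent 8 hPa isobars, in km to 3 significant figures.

239 km

Coriolis parameter at 58°S:
f = 2Ω sin φ = 2 × 7.29×10⁻⁵ × sin 58° = 1.24×10⁻⁴ s⁻¹
Geostrophic balance rearranged: |∂P/∂n| = f ρ V_g
|∂P/∂n| = 1.24×10⁻⁴ × 1.23 × 22.0 = 3.35×10⁻³ Pa/m
Isobar spacing: Δn = ΔP/|∂P/∂n| = 800 Pa / 3.35×10⁻³ Pa/m = 239103 m ≈ 239 km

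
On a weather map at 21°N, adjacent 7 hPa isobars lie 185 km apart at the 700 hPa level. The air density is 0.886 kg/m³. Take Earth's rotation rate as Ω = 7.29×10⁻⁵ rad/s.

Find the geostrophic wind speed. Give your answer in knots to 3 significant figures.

Coriolis parameter at 21°N:
f = 2Ω sin φ = 2 × 7.29×10⁻⁵ × sin 21° = 5.23×10⁻⁵ s⁻¹
Pressure gradient: |∂P/∂n| = 700 Pa / 185000 m = 3.78×10⁻³ Pa/m
Geostrophic balance (pressure-gradient force = Coriolis force):
V_g = (1/(fρ)) |∂P/∂n| = 3.78×10⁻³ / (5.23×10⁻⁵ × 0.886) = 81.7 m/s
Converting: 81.7 m/s × 1.944 = 159 knots

159 knots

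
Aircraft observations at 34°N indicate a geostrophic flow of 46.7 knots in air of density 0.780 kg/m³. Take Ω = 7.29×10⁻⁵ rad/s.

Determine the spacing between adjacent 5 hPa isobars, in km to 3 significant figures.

327 km

Coriolis parameter at 34°N:
f = 2Ω sin φ = 2 × 7.29×10⁻⁵ × sin 34° = 8.15×10⁻⁵ s⁻¹
Wind speed in SI: 46.7 knots = 24.0 m/s
Geostrophic balance rearranged: |∂P/∂n| = f ρ V_g
|∂P/∂n| = 8.15×10⁻⁵ × 0.780 × 24.0 = 1.53×10⁻³ Pa/m
Isobar spacing: Δn = ΔP/|∂P/∂n| = 500 Pa / 1.53×10⁻³ Pa/m = 327266 m ≈ 327 km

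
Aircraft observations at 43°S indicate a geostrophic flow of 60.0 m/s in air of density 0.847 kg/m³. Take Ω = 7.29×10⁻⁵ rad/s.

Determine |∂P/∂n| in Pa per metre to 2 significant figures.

Coriolis parameter at 43°S:
f = 2Ω sin φ = 2 × 7.29×10⁻⁵ × sin 43° = 9.94×10⁻⁵ s⁻¹
Geostrophic balance rearranged: |∂P/∂n| = f ρ V_g
|∂P/∂n| = 9.94×10⁻⁵ × 0.847 × 60.0 = 5.05×10⁻³ Pa/m

5.1×10⁻³ Pa/m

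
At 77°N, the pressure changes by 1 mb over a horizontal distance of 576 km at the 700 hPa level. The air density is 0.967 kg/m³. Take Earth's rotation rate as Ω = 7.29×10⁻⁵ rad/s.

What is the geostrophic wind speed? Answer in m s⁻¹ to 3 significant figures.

1.26 m s⁻¹

Coriolis parameter at 77°N:
f = 2Ω sin φ = 2 × 7.29×10⁻⁵ × sin 77° = 1.42×10⁻⁴ s⁻¹
Pressure gradient: |∂P/∂n| = 100 Pa / 576000 m = 1.74×10⁻⁴ Pa/m
Geostrophic balance (pressure-gradient force = Coriolis force):
V_g = (1/(fρ)) |∂P/∂n| = 1.74×10⁻⁴ / (1.42×10⁻⁴ × 0.967) = 1.26 m/s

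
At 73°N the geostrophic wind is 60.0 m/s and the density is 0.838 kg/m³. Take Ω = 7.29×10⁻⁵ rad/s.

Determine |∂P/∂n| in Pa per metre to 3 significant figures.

7.01×10⁻³ Pa/m

Coriolis parameter at 73°N:
f = 2Ω sin φ = 2 × 7.29×10⁻⁵ × sin 73° = 1.39×10⁻⁴ s⁻¹
Geostrophic balance rearranged: |∂P/∂n| = f ρ V_g
|∂P/∂n| = 1.39×10⁻⁴ × 0.838 × 60.0 = 7.01×10⁻³ Pa/m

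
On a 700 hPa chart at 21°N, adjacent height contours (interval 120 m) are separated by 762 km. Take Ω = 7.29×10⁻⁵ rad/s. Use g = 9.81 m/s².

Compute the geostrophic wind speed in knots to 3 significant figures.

Coriolis parameter at 21°N:
f = 2Ω sin φ = 2 × 7.29×10⁻⁵ × sin 21° = 5.23×10⁻⁵ s⁻¹
Height gradient: |∂Z/∂n| = 120 m / 762000 m = 1.57×10⁻⁴
On a pressure surface, geostrophic balance gives V_g = (g/f)|∂Z/∂n|:
V_g = 9.81 × 1.57×10⁻⁴ / 5.23×10⁻⁵ = 29.6 m/s
Converting: 29.6 m/s × 1.944 = 57.5 knots

57.5 knots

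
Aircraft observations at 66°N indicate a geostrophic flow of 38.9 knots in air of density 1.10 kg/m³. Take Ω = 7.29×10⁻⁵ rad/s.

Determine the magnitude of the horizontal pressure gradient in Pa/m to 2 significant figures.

2.9×10⁻³ Pa/m

Coriolis parameter at 66°N:
f = 2Ω sin φ = 2 × 7.29×10⁻⁵ × sin 66° = 1.33×10⁻⁴ s⁻¹
Wind speed in SI: 38.9 knots = 20.0 m/s
Geostrophic balance rearranged: |∂P/∂n| = f ρ V_g
|∂P/∂n| = 1.33×10⁻⁴ × 1.10 × 20.0 = 2.93×10⁻³ Pa/m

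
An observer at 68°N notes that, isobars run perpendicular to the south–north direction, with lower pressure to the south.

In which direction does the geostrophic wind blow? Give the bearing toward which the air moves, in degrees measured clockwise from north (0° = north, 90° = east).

270°

The pressure-gradient force points toward the south (bearing 180°).
Geostrophic balance: in the Northern Hemisphere the Coriolis force deflects motion to the right, so the geostrophic wind blows 90° to the right of the pressure-gradient force (low pressure on the left).
Rotating 180° by 90° clockwise gives 270° — the wind blows toward the west.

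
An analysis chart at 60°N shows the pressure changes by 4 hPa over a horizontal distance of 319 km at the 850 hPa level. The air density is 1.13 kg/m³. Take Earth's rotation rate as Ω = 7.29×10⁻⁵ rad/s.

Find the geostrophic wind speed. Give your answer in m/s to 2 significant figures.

Coriolis parameter at 60°N:
f = 2Ω sin φ = 2 × 7.29×10⁻⁵ × sin 60° = 1.26×10⁻⁴ s⁻¹
Pressure gradient: |∂P/∂n| = 400 Pa / 319000 m = 1.25×10⁻³ Pa/m
Geostrophic balance (pressure-gradient force = Coriolis force):
V_g = (1/(fρ)) |∂P/∂n| = 1.25×10⁻³ / (1.26×10⁻⁴ × 1.13) = 8.79 m/s

8.8 m/s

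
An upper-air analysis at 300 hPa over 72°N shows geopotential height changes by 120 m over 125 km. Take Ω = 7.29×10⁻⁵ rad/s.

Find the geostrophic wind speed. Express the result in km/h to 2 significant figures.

240 km/h

Coriolis parameter at 72°N:
f = 2Ω sin φ = 2 × 7.29×10⁻⁵ × sin 72° = 1.39×10⁻⁴ s⁻¹
Height gradient: |∂Z/∂n| = 120 m / 125000 m = 9.60×10⁻⁴
On a pressure surface, geostrophic balance gives V_g = (g/f)|∂Z/∂n|:
V_g = 9.81 × 9.60×10⁻⁴ / 1.39×10⁻⁴ = 67.9 m/s
Converting: 67.9 m/s × 3.6 = 240 km/h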